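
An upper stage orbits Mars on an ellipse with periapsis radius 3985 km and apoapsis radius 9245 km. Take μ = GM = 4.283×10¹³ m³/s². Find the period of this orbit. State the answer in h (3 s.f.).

T ≈ 4.54 h

Semi-major axis a = (r_p + r_a)/2 = (3985.0 + 9245.0)/2 = 6615.0 km = 6.615×10⁶ m.
By Kepler's third law T = 2π√(a³/μ) = 2π × 2.600×10³ = 1.633×10⁴ s.
= 4.537 h.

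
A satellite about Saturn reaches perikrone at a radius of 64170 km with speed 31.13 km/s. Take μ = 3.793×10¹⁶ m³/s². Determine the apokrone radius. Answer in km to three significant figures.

r_p = 6.417×10⁷ m.
Specific energy ε = v²/2 − μ/r = -1.065×10⁸ J/kg, so a = −μ/(2ε) = 1.780×10⁸ m.
The apsides satisfy r_p + r_a = 2a, so the apokrone radius is 2a − r_p = 2.918×10⁸ m = 2.9182×10⁵ km.

apokrone radius ≈ 2.92×10⁵ km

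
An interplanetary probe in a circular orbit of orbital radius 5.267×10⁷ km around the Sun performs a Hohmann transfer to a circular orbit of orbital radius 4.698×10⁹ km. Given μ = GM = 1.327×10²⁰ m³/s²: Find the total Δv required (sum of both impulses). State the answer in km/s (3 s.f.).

Δv_total ≈ 24.9 km/s

r₁ = 5.267×10⁷ km = 5.267×10¹⁰ m.
r₂ = 4.698×10⁹ km = 4.698×10¹² m.
Transfer ellipse a_t = (r₁ + r₂)/2 = 2.375×10¹² m.
At r₁: circular v_c1 = √(μ/r₁) = 50190 m/s; transfer-perihelion v_p = √[μ(2/r₁ − 1/a_t)] = 70590 m/s.
Δv₁ = v_p − v_c1 = 20400 m/s.
At r₂: circular v_c2 = √(μ/r₂) = 5315 m/s; transfer-aphelion v_a = √[μ(2/r₂ − 1/a_t)] = 791.4 m/s.
Δv₂ = v_c2 − v_a = 4523 m/s.
Total Δv = Δv₁ + Δv₂ = 24920 m/s = 24.92 km/s.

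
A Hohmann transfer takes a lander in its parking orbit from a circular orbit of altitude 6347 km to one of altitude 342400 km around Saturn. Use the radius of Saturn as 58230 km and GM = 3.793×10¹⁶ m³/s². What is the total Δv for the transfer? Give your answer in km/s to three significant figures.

r₁ = 58230 + 6347 = 64577 km = 6.4577×10⁷ m.
r₂ = 58230 + 342400 = 400630 km = 4.0063×10⁸ m.
Transfer ellipse a_t = (r₁ + r₂)/2 = 2.326×10⁸ m.
At r₁: circular v_c1 = √(μ/r₁) = 24240 m/s; transfer-perikrone v_p = √[μ(2/r₁ − 1/a_t)] = 31810 m/s.
Δv₁ = v_p − v_c1 = 7571 m/s.
At r₂: circular v_c2 = √(μ/r₂) = 9730 m/s; transfer-apokrone v_a = √[μ(2/r₂ − 1/a_t)] = 5127 m/s.
Δv₂ = v_c2 − v_a = 4603 m/s.
Total Δv = Δv₁ + Δv₂ = 12170 m/s = 12.17 km/s.

Δv_total ≈ 12.2 km/s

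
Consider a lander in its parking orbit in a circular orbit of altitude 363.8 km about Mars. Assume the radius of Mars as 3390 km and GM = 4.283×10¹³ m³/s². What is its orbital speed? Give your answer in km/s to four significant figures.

v ≈ 3.378 km/s

r = 3390 + 363.8 = 3753.8 km = 3.7538×10⁶ m.
For a circular orbit v = √(μ/r) = √(4.283×10¹³ / 3.754×10⁶) = √(1.141×10⁷) = 3378 m/s.
That is 3.378 km/s.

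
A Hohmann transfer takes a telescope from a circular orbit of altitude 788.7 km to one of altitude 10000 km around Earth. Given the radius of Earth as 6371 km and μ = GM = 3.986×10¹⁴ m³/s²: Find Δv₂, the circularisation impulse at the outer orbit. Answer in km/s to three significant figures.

r₁ = 6371 + 788.7 = 7159.7 km = 7.1597×10⁶ m.
r₂ = 6371 + 10000 = 16371 km = 1.6371×10⁷ m.
Transfer ellipse a_t = (r₁ + r₂)/2 = 1.177×10⁷ m.
At r₁: circular v_c1 = √(μ/r₁) = 7461 m/s; transfer-perigee v_p = √[μ(2/r₁ − 1/a_t)] = 8801 m/s.
At r₂: circular v_c2 = √(μ/r₂) = 4934 m/s; transfer-apogee v_a = √[μ(2/r₂ − 1/a_t)] = 3849 m/s.
Δv₂ = v_c2 − v_a = 1085 m/s.
= 1.085 km/s.

Δv ≈ 1.09 km/s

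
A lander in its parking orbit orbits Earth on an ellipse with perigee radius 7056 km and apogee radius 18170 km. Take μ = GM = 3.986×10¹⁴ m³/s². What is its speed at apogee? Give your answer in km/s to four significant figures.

v ≈ 3.503 km/s

Semi-major axis a = (r_p + r_a)/2 = 12613 km = 1.261×10⁷ m.
Vis-viva: v² = μ(2/r − 1/a) = 3.986×10¹⁴ × (1.101×10⁻⁷ − 7.928×10⁻⁸) = 1.227×10⁷ m²/s².
v = 3503 m/s = 3.503 km/s.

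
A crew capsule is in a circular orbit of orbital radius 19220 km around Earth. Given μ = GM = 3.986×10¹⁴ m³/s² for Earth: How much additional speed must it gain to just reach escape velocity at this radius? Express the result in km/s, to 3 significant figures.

Δv ≈ 1.89 km/s

r = 19220 km = 1.922×10⁷ m.
Circular speed v_c = √(μ/r) = 4554 m/s.
Escape speed v_esc = √(2μ/r) = √2 × v_c = 6440 m/s.
Δv = v_esc − v_c = 1886 m/s = 1.886 km/s.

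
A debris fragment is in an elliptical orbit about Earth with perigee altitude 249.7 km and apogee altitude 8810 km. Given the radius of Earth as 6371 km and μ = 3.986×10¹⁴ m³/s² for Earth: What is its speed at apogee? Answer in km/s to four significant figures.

r_p = 6371 + 249.7 = 6620.7 km = 6.6207×10⁶ m.
r_a = 6371 + 8810 = 15181 km = 1.5181×10⁷ m.
Semi-major axis a = (r_p + r_a)/2 = 10901 km = 1.090×10⁷ m.
Vis-viva: v² = μ(2/r − 1/a) = 3.986×10¹⁴ × (1.317×10⁻⁷ − 9.174×10⁻⁸) = 1.595×10⁷ m²/s².
v = 3993 m/s = 3.993 km/s.

v ≈ 3.993 km/s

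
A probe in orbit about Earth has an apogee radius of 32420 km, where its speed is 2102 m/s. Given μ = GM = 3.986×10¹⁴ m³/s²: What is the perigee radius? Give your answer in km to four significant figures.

r_a = 3.242×10⁷ m.
Specific energy ε = v²/2 − μ/r = -1.009×10⁷ J/kg, so a = −μ/(2ε) = 1.976×10⁷ m.
The apsides satisfy r_p + r_a = 2a, so the perigee radius is 2a − r_a = 7.101×10⁶ m = 7101.4 km.

perigee radius ≈ 7101 km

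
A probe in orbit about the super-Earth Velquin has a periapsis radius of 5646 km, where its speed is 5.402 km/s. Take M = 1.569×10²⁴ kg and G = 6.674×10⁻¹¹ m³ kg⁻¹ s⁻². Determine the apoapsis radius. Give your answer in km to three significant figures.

apoapsis radius ≈ 20800 km

μ = GM = 6.674×10⁻¹¹ × 1.569×10²⁴ = 1.047×10¹⁴ m³/s².
r_p = 5.646×10⁶ m.
Specific energy ε = v²/2 − μ/r = -3.956×10⁶ J/kg, so a = −μ/(2ε) = 1.324×10⁷ m.
The apsides satisfy r_p + r_a = 2a, so the apoapsis radius is 2a − r_p = 2.082×10⁷ m = 20824 km.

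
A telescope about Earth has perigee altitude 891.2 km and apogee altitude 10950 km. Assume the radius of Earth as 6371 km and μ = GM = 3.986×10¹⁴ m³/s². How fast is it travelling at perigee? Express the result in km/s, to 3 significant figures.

r_p = 6371 + 891.2 = 7262.2 km = 7.2622×10⁶ m.
r_a = 6371 + 10950 = 17321 km = 1.7321×10⁷ m.
Semi-major axis a = (r_p + r_a)/2 = 12292 km = 1.229×10⁷ m.
Vis-viva: v² = μ(2/r − 1/a) = 3.986×10¹⁴ × (2.754×10⁻⁷ − 8.136×10⁻⁸) = 7.735×10⁷ m²/s².
v = 8795 m/s = 8.795 km/s.

v ≈ 8.79 km/s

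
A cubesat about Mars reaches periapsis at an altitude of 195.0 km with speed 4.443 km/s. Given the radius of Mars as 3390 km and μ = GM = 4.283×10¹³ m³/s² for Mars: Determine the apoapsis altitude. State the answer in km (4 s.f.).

apoapsis altitude ≈ 13650 km

r_p = 3390 + 195.0 = 3585.0 km = 3.585×10⁶ m.
Specific energy ε = v²/2 − μ/r = -2.077×10⁶ J/kg, so a = −μ/(2ε) = 1.031×10⁷ m.
The apsides satisfy r_p + r_a = 2a, so the apoapsis radius is 2a − r_p = 1.704×10⁷ m = 17037 km.
Apoapsis altitude = 17037 − 3390 = 13647 km.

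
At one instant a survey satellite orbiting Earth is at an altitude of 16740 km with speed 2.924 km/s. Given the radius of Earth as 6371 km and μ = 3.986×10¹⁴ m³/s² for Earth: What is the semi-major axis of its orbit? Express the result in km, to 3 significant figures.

r = 6371 + 16740 = 23111 km = 2.311×10⁷ m.
Specific orbital energy ε = v²/2 − μ/r = (2924)²/2 − 3.986×10¹⁴/2.311×10⁷ = -1.297×10⁷ J/kg.
Since ε = −μ/(2a), a = −μ/(2ε) = 1.536×10⁷ m = 15363 km.

a ≈ 15400 km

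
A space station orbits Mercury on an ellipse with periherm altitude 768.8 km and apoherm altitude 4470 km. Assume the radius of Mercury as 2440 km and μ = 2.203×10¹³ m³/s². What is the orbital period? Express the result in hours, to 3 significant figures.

T ≈ 4.23 hours

r_p = 2440 + 768.8 = 3208.8 km = 3.2088×10⁶ m.
r_a = 2440 + 4470 = 6910.0 km = 6.9100×10⁶ m.
Semi-major axis a = (r_p + r_a)/2 = (3208.8 + 6910.0)/2 = 5059.4 km = 5.059×10⁶ m.
By Kepler's third law T = 2π√(a³/μ) = 2π × 2.425×10³ = 1.523×10⁴ s.
= 4.232 hours.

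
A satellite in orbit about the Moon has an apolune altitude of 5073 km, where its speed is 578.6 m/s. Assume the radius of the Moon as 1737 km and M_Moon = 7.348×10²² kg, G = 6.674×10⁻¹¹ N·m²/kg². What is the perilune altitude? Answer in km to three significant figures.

μ = GM = 6.674×10⁻¹¹ × 7.348×10²² = 4.904×10¹² m³/s².
r_a = 1737 + 5073 = 6810.0 km = 6.810×10⁶ m.
Specific energy ε = v²/2 − μ/r = -5.527×10⁵ J/kg, so a = −μ/(2ε) = 4.436×10⁶ m.
The apsides satisfy r_p + r_a = 2a, so the perilune radius is 2a − r_a = 2.062×10⁶ m = 2062.3 km.
Perilune altitude = 2062.3 − 1737 = 325.32 km.

perilune altitude ≈ 325 km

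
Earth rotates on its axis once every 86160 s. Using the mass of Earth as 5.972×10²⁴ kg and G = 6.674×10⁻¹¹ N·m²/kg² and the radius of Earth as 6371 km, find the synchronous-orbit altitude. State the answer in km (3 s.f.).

h_sync ≈ 35800 km

μ = GM = 6.674×10⁻¹¹ × 5.972×10²⁴ = 3.986×10¹⁴ m³/s².
A synchronous orbit has period T, so by Kepler's third law a = (μT²/4π²)^(1/3).
μT²/4π² = 3.986×10¹⁴ × (8.616×10⁴)² / 39.48 = 7.495×10²² m³.
a = 4.216×10⁷ m = 42162 km.
Altitude h = a − R = 42162 − 6371 = 35791 km.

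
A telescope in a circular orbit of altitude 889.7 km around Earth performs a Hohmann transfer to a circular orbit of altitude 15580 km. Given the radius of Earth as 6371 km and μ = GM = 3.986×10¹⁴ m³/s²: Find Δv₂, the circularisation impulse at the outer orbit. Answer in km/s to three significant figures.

Δv ≈ 1.26 km/s

r₁ = 6371 + 889.7 = 7260.7 km = 7.2607×10⁶ m.
r₂ = 6371 + 15580 = 21951 km = 2.1951×10⁷ m.
Transfer ellipse a_t = (r₁ + r₂)/2 = 1.461×10⁷ m.
At r₁: circular v_c1 = √(μ/r₁) = 7409 m/s; transfer-perigee v_p = √[μ(2/r₁ − 1/a_t)] = 9083 m/s.
At r₂: circular v_c2 = √(μ/r₂) = 4261 m/s; transfer-apogee v_a = √[μ(2/r₂ − 1/a_t)] = 3004 m/s.
Δv₂ = v_c2 − v_a = 1257 m/s.
= 1.257 km/s.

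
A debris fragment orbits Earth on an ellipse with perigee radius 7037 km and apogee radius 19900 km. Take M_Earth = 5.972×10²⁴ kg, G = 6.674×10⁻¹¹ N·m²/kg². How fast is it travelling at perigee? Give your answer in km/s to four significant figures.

v ≈ 9.148 km/s

μ = GM = 6.674×10⁻¹¹ × 5.972×10²⁴ = 3.986×10¹⁴ m³/s².
Semi-major axis a = (r_p + r_a)/2 = 13468 km = 1.347×10⁷ m.
Vis-viva: v² = μ(2/r − 1/a) = 3.986×10¹⁴ × (2.842×10⁻⁷ − 7.425×10⁻⁸) = 8.369×10⁷ m²/s².
v = 9148 m/s = 9.148 km/s.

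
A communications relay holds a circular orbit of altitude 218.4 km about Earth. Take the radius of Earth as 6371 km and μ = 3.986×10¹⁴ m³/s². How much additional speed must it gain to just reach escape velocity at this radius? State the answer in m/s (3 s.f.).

r = 6371 + 218.4 = 6589.4 km = 6.5894×10⁶ m.
Circular speed v_c = √(μ/r) = 7778 m/s.
Escape speed v_esc = √(2μ/r) = √2 × v_c = 11000 m/s.
Δv = v_esc − v_c = 3222 m/s.

Δv ≈ 3220 m/s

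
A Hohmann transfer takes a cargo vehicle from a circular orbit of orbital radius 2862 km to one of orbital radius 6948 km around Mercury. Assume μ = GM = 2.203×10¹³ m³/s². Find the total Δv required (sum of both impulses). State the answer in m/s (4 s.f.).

Δv_total ≈ 948.1 m/s

r₁ = 2862 km = 2.862×10⁶ m.
r₂ = 6948 km = 6.948×10⁶ m.
Transfer ellipse a_t = (r₁ + r₂)/2 = 4.905×10⁶ m.
At r₁: circular v_c1 = √(μ/r₁) = 2774 m/s; transfer-periherm v_p = √[μ(2/r₁ − 1/a_t)] = 3302 m/s.
Δv₁ = v_p − v_c1 = 527.6 m/s.
At r₂: circular v_c2 = √(μ/r₂) = 1781 m/s; transfer-apoherm v_a = √[μ(2/r₂ − 1/a_t)] = 1360 m/s.
Δv₂ = v_c2 − v_a = 420.5 m/s.
Total Δv = Δv₁ + Δv₂ = 948.1 m/s.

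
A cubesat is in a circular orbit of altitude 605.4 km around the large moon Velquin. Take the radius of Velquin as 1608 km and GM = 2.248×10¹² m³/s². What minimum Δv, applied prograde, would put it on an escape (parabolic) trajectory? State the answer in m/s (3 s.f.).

Δv ≈ 417 m/s

r = 1608 + 605.4 = 2213.4 km = 2.2134×10⁶ m.
Circular speed v_c = √(μ/r) = 1008 m/s.
Escape speed v_esc = √(2μ/r) = √2 × v_c = 1425 m/s.
Δv = v_esc − v_c = 417.4 m/s.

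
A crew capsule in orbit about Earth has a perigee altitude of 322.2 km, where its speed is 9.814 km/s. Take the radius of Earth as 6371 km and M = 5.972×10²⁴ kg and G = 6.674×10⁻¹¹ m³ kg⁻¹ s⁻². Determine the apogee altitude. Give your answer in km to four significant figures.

apogee altitude ≈ 21920 km

μ = GM = 6.674×10⁻¹¹ × 5.972×10²⁴ = 3.986×10¹⁴ m³/s².
r_p = 6371 + 322.2 = 6693.2 km = 6.693×10⁶ m.
Specific energy ε = v²/2 − μ/r = -1.139×10⁷ J/kg, so a = −μ/(2ε) = 1.749×10⁷ m.
The apsides satisfy r_p + r_a = 2a, so the apogee radius is 2a − r_p = 2.830×10⁷ m = 28296 km.
Apogee altitude = 28296 − 6371 = 21925 km.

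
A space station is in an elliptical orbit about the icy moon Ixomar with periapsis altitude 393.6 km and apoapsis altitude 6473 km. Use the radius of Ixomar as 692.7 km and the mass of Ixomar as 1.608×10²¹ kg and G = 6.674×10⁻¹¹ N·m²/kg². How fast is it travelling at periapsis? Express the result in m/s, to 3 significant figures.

v ≈ 414 m/s

μ = GM = 6.674×10⁻¹¹ × 1.608×10²¹ = 1.073×10¹¹ m³/s².
r_p = 692.7 + 393.6 = 1086.3 km = 1.0863×10⁶ m.
r_a = 692.7 + 6473 = 7165.7 km = 7.1657×10⁶ m.
Semi-major axis a = (r_p + r_a)/2 = 4126.0 km = 4.126×10⁶ m.
Vis-viva: v² = μ(2/r − 1/a) = 1.073×10¹¹ × (1.841×10⁻⁶ − 2.424×10⁻⁷) = 1.716×10⁵ m²/s².
v = 414.2 m/s.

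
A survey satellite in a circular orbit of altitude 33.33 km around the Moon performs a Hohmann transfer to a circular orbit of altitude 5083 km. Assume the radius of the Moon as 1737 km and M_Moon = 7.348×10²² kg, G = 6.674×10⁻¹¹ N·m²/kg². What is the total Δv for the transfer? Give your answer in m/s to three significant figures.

Δv_total ≈ 736 m/s

μ = GM = 6.674×10⁻¹¹ × 7.348×10²² = 4.904×10¹² m³/s².
r₁ = 1737 + 33.33 = 1770.3 km = 1.7703×10⁶ m.
r₂ = 1737 + 5083 = 6820.0 km = 6.8200×10⁶ m.
Transfer ellipse a_t = (r₁ + r₂)/2 = 4.295×10⁶ m.
At r₁: circular v_c1 = √(μ/r₁) = 1664 m/s; transfer-perilune v_p = √[μ(2/r₁ − 1/a_t)] = 2097 m/s.
Δv₁ = v_p − v_c1 = 432.9 m/s.
At r₂: circular v_c2 = √(μ/r₂) = 848.0 m/s; transfer-apolune v_a = √[μ(2/r₂ − 1/a_t)] = 544.4 m/s.
Δv₂ = v_c2 − v_a = 303.6 m/s.
Total Δv = Δv₁ + Δv₂ = 736.5 m/s.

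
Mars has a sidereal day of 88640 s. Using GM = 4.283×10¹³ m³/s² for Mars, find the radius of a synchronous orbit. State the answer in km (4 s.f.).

r_sync ≈ 20430 km

A synchronous orbit has period T, so by Kepler's third law a = (μT²/4π²)^(1/3).
μT²/4π² = 4.283×10¹³ × (8.864×10⁴)² / 39.48 = 8.524×10²¹ m³.
a = 2.043×10⁷ m = 20428 km.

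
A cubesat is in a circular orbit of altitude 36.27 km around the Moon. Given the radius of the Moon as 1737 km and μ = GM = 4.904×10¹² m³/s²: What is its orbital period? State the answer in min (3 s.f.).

r = 1737 + 36.27 = 1773.3 km = 1.7733×10⁶ m.
Kepler's third law: T = 2π√(r³/μ) = 2π√((1.773×10⁶)³ / 4.904×10¹²).
r³/μ = 1.137×10⁶ s², so T = 2π × 1.066×10³ = 6.700×10³ s.
Converting: 6.700×10³ s ÷ 60.00 = 111.7 min.

T ≈ 112 min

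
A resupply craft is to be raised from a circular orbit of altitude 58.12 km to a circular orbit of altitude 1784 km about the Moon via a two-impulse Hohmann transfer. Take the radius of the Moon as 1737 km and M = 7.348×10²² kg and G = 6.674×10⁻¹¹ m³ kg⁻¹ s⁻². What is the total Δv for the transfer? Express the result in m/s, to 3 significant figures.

Δv_total ≈ 460 m/s

μ = GM = 6.674×10⁻¹¹ × 7.348×10²² = 4.904×10¹² m³/s².
r₁ = 1737 + 58.12 = 1795.1 km = 1.7951×10⁶ m.
r₂ = 1737 + 1784 = 3521.0 km = 3.5210×10⁶ m.
Transfer ellipse a_t = (r₁ + r₂)/2 = 2.658×10⁶ m.
At r₁: circular v_c1 = √(μ/r₁) = 1653 m/s; transfer-perilune v_p = √[μ(2/r₁ − 1/a_t)] = 1902 m/s.
Δv₁ = v_p − v_c1 = 249.5 m/s.
At r₂: circular v_c2 = √(μ/r₂) = 1180 m/s; transfer-apolune v_a = √[μ(2/r₂ − 1/a_t)] = 969.9 m/s.
Δv₂ = v_c2 − v_a = 210.3 m/s.
Total Δv = Δv₁ + Δv₂ = 459.8 m/s.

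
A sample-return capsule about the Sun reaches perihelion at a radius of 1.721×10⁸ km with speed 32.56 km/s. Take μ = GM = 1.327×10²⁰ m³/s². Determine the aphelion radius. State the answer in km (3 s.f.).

aphelion radius ≈ 3.79×10⁸ km

r_p = 1.721×10¹¹ m.
Specific energy ε = v²/2 − μ/r = -2.410×10⁸ J/kg, so a = −μ/(2ε) = 2.753×10¹¹ m.
The apsides satisfy r_p + r_a = 2a, so the aphelion radius is 2a − r_p = 3.786×10¹¹ m = 3.7855×10⁸ km.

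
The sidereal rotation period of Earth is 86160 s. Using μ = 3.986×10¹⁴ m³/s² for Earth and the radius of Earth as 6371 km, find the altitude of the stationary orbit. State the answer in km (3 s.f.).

A synchronous orbit has period T, so by Kepler's third law a = (μT²/4π²)^(1/3).
μT²/4π² = 3.986×10¹⁴ × (8.616×10⁴)² / 39.48 = 7.495×10²² m³.
a = 4.216×10⁷ m = 42163 km.
Altitude h = a − R = 42163 − 6371 = 35792 km.

h_sync ≈ 35800 km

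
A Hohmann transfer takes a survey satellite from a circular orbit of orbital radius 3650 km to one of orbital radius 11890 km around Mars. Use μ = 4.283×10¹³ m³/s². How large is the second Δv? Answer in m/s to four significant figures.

Δv ≈ 597.1 m/s

r₁ = 3650 km = 3.650×10⁶ m.
r₂ = 11890 km = 1.189×10⁷ m.
Transfer ellipse a_t = (r₁ + r₂)/2 = 7.770×10⁶ m.
At r₁: circular v_c1 = √(μ/r₁) = 3426 m/s; transfer-periapsis v_p = √[μ(2/r₁ − 1/a_t)] = 4237 m/s.
At r₂: circular v_c2 = √(μ/r₂) = 1898 m/s; transfer-apoapsis v_a = √[μ(2/r₂ − 1/a_t)] = 1301 m/s.
Δv₂ = v_c2 − v_a = 597.1 m/s.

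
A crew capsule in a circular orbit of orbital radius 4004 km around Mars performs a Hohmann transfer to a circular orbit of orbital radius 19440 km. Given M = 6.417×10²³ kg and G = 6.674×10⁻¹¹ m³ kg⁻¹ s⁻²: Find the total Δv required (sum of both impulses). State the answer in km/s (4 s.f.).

μ = GM = 6.674×10⁻¹¹ × 6.417×10²³ = 4.283×10¹³ m³/s².
r₁ = 4004 km = 4.004×10⁶ m.
r₂ = 19440 km = 1.944×10⁷ m.
Transfer ellipse a_t = (r₁ + r₂)/2 = 1.172×10⁷ m.
At r₁: circular v_c1 = √(μ/r₁) = 3270 m/s; transfer-periapsis v_p = √[μ(2/r₁ − 1/a_t)] = 4212 m/s.
Δv₁ = v_p − v_c1 = 941.2 m/s.
At r₂: circular v_c2 = √(μ/r₂) = 1484 m/s; transfer-apoapsis v_a = √[μ(2/r₂ − 1/a_t)] = 867.5 m/s.
Δv₂ = v_c2 − v_a = 616.8 m/s.
Total Δv = Δv₁ + Δv₂ = 1558 m/s = 1.558 km/s.

Δv_total ≈ 1.558 km/s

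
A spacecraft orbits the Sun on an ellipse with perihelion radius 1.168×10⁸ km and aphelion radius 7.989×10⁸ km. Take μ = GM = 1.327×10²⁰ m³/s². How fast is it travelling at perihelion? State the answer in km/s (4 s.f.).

Semi-major axis a = (r_p + r_a)/2 = 4.5785×10⁸ km = 4.578×10¹¹ m.
Vis-viva: v² = μ(2/r − 1/a) = 1.327×10²⁰ × (1.712×10⁻¹¹ − 2.184×10⁻¹²) = 1.982×10⁹ m²/s².
v = 44520 m/s = 44.52 km/s.

v ≈ 44.52 km/s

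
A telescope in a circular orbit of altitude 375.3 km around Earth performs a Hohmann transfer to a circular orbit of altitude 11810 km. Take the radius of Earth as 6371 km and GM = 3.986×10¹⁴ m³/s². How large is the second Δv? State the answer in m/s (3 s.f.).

r₁ = 6371 + 375.3 = 6746.3 km = 6.7463×10⁶ m.
r₂ = 6371 + 11810 = 18181 km = 1.8181×10⁷ m.
Transfer ellipse a_t = (r₁ + r₂)/2 = 1.246×10⁷ m.
At r₁: circular v_c1 = √(μ/r₁) = 7687 m/s; transfer-perigee v_p = √[μ(2/r₁ − 1/a_t)] = 9284 m/s.
At r₂: circular v_c2 = √(μ/r₂) = 4682 m/s; transfer-apogee v_a = √[μ(2/r₂ − 1/a_t)] = 3445 m/s.
Δv₂ = v_c2 − v_a = 1237 m/s.

Δv ≈ 1240 m/s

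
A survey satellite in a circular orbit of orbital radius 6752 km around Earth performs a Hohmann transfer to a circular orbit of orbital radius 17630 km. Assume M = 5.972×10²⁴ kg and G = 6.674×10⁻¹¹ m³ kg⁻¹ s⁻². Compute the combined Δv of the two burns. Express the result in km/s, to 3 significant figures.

Δv_total ≈ 2.77 km/s

μ = GM = 6.674×10⁻¹¹ × 5.972×10²⁴ = 3.986×10¹⁴ m³/s².
r₁ = 6752 km = 6.752×10⁶ m.
r₂ = 17630 km = 1.763×10⁷ m.
Transfer ellipse a_t = (r₁ + r₂)/2 = 1.219×10⁷ m.
At r₁: circular v_c1 = √(μ/r₁) = 7683 m/s; transfer-perigee v_p = √[μ(2/r₁ − 1/a_t)] = 9239 m/s.
Δv₁ = v_p − v_c1 = 1556 m/s.
At r₂: circular v_c2 = √(μ/r₂) = 4755 m/s; transfer-apogee v_a = √[μ(2/r₂ − 1/a_t)] = 3539 m/s.
Δv₂ = v_c2 − v_a = 1216 m/s.
Total Δv = Δv₁ + Δv₂ = 2772 m/s = 2.772 km/s.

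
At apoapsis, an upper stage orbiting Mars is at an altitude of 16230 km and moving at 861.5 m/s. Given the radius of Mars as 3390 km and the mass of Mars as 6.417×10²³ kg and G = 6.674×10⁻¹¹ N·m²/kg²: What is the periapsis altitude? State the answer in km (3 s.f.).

periapsis altitude ≈ 629 km

μ = GM = 6.674×10⁻¹¹ × 6.417×10²³ = 4.283×10¹³ m³/s².
r_a = 3390 + 16230 = 19620 km = 1.962×10⁷ m.
Specific energy ε = v²/2 − μ/r = -1.812×10⁶ J/kg, so a = −μ/(2ε) = 1.182×10⁷ m.
The apsides satisfy r_p + r_a = 2a, so the periapsis radius is 2a − r_a = 4.019×10⁶ m = 4018.7 km.
Periapsis altitude = 4018.7 − 3390 = 628.69 km.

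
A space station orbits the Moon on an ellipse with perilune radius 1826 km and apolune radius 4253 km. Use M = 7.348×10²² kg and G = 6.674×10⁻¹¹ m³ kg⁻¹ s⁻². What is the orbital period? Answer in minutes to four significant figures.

T ≈ 250.6 minutes

μ = GM = 6.674×10⁻¹¹ × 7.348×10²² = 4.904×10¹² m³/s².
Semi-major axis a = (r_p + r_a)/2 = (1826.0 + 4253.0)/2 = 3039.5 km = 3.040×10⁶ m.
By Kepler's third law T = 2π√(a³/μ) = 2π × 2.393×10³ = 1.504×10⁴ s.
= 250.6 minutes.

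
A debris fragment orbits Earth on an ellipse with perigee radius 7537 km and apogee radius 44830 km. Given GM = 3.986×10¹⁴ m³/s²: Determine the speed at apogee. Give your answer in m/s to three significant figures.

Semi-major axis a = (r_p + r_a)/2 = 26184 km = 2.618×10⁷ m.
Vis-viva: v² = μ(2/r − 1/a) = 3.986×10¹⁴ × (4.461×10⁻⁸ − 3.819×10⁻⁸) = 2.559×10⁶ m²/s².
v = 1600 m/s.

v ≈ 1600 m/s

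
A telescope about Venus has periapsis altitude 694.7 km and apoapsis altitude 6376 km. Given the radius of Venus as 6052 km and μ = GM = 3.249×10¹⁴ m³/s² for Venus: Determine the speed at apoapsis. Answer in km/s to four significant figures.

r_p = 6052 + 694.7 = 6746.7 km = 6.7467×10⁶ m.
r_a = 6052 + 6376 = 12428 km = 1.2428×10⁷ m.
Semi-major axis a = (r_p + r_a)/2 = 9587.4 km = 9.587×10⁶ m.
Vis-viva: v² = μ(2/r − 1/a) = 3.249×10¹⁴ × (1.609×10⁻⁷ − 1.043×10⁻⁷) = 1.840×10⁷ m²/s².
v = 4289 m/s = 4.289 km/s.

v ≈ 4.289 km/s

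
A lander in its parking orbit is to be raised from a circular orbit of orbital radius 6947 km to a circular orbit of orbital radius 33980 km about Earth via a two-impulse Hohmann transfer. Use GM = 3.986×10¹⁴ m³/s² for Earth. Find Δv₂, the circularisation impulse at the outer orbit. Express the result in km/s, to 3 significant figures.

Δv ≈ 1.43 km/s

r₁ = 6947 km = 6.947×10⁶ m.
r₂ = 33980 km = 3.398×10⁷ m.
Transfer ellipse a_t = (r₁ + r₂)/2 = 2.046×10⁷ m.
At r₁: circular v_c1 = √(μ/r₁) = 7575 m/s; transfer-perigee v_p = √[μ(2/r₁ − 1/a_t)] = 9761 m/s.
At r₂: circular v_c2 = √(μ/r₂) = 3425 m/s; transfer-apogee v_a = √[μ(2/r₂ − 1/a_t)] = 1996 m/s.
Δv₂ = v_c2 − v_a = 1429 m/s.
= 1.429 km/s.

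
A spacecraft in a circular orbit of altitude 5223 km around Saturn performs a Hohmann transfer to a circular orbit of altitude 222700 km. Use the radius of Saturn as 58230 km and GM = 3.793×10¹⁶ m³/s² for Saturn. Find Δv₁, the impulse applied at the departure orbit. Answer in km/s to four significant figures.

Δv ≈ 6.780 km/s

r₁ = 58230 + 5223 = 63453 km = 6.3453×10⁷ m.
r₂ = 58230 + 222700 = 280930 km = 2.8093×10⁸ m.
Transfer ellipse a_t = (r₁ + r₂)/2 = 1.722×10⁸ m.
At r₁: circular v_c1 = √(μ/r₁) = 24450 m/s; transfer-perikrone v_p = √[μ(2/r₁ − 1/a_t)] = 31230 m/s.
Δv₁ = v_p − v_c1 = 6780 m/s.
= 6.780 km/s.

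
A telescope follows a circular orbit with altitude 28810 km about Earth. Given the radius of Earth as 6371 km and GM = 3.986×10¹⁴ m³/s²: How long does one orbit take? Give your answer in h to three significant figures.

T ≈ 18.2 h

r = 6371 + 28810 = 35181 km = 3.5181×10⁷ m.
Kepler's third law: T = 2π√(r³/μ) = 2π√((3.518×10⁷)³ / 3.986×10¹⁴).
r³/μ = 1.092×10⁸ s², so T = 2π × 1.045×10⁴ = 6.567×10⁴ s.
Converting: 6.567×10⁴ s ÷ 3600 = 18.24 h.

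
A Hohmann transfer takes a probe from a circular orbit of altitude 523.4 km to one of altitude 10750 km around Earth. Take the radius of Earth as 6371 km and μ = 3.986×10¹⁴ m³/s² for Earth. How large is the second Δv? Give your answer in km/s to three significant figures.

r₁ = 6371 + 523.4 = 6894.4 km = 6.8944×10⁶ m.
r₂ = 6371 + 10750 = 17121 km = 1.7121×10⁷ m.
Transfer ellipse a_t = (r₁ + r₂)/2 = 1.201×10⁷ m.
At r₁: circular v_c1 = √(μ/r₁) = 7604 m/s; transfer-perigee v_p = √[μ(2/r₁ − 1/a_t)] = 9079 m/s.
At r₂: circular v_c2 = √(μ/r₂) = 4825 m/s; transfer-apogee v_a = √[μ(2/r₂ − 1/a_t)] = 3656 m/s.
Δv₂ = v_c2 − v_a = 1169 m/s.
= 1.169 km/s.

Δv ≈ 1.17 km/s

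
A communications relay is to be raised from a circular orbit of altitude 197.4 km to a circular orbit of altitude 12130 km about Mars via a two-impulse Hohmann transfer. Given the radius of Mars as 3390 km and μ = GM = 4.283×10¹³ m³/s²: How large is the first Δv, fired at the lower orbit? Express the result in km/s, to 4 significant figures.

r₁ = 3390 + 197.4 = 3587.4 km = 3.5874×10⁶ m.
r₂ = 3390 + 12130 = 15520 km = 1.5520×10⁷ m.
Transfer ellipse a_t = (r₁ + r₂)/2 = 9.554×10⁶ m.
At r₁: circular v_c1 = √(μ/r₁) = 3455 m/s; transfer-periapsis v_p = √[μ(2/r₁ − 1/a_t)] = 4404 m/s.
Δv₁ = v_p − v_c1 = 948.7 m/s.
= 0.9487 km/s.

Δv ≈ 0.9487 km/s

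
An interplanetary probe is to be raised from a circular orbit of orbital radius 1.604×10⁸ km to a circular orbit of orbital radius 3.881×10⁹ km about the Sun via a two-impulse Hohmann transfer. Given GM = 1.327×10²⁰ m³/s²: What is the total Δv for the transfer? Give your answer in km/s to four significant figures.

r₁ = 1.604×10⁸ km = 1.604×10¹¹ m.
r₂ = 3.881×10⁹ km = 3.881×10¹² m.
Transfer ellipse a_t = (r₁ + r₂)/2 = 2.021×10¹² m.
At r₁: circular v_c1 = √(μ/r₁) = 28760 m/s; transfer-perihelion v_p = √[μ(2/r₁ − 1/a_t)] = 39860 m/s.
Δv₁ = v_p − v_c1 = 11100 m/s.
At r₂: circular v_c2 = √(μ/r₂) = 5847 m/s; transfer-aphelion v_a = √[μ(2/r₂ − 1/a_t)] = 1647 m/s.
Δv₂ = v_c2 − v_a = 4200 m/s.
Total Δv = Δv₁ + Δv₂ = 15300 m/s = 15.30 km/s.

Δv_total ≈ 15.30 km/s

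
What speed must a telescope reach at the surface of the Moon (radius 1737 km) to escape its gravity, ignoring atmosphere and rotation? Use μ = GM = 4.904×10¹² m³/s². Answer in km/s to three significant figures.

v_esc ≈ 2.38 km/s

r = R = 1.737×10⁶ m.
Escape speed v_esc = √(2μ/r) = √(2 × 4.904×10¹² / 1.737×10⁶) = √(5.647×10⁶) = 2376 m/s.
= 2.376 km/s.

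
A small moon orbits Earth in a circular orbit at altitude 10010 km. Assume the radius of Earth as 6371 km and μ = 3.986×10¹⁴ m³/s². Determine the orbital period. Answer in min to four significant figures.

T ≈ 347.8 min

r = 6371 + 10010 = 16381 km = 1.6381×10⁷ m.
Kepler's third law: T = 2π√(r³/μ) = 2π√((1.638×10⁷)³ / 3.986×10¹⁴).
r³/μ = 1.103×10⁷ s², so T = 2π × 3.321×10³ = 2.087×10⁴ s.
Converting: 2.087×10⁴ s ÷ 60.00 = 347.8 min.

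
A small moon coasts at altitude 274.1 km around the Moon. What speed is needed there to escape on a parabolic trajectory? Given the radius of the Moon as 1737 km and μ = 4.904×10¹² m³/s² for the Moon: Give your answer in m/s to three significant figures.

v_esc ≈ 2210 m/s

r = 1737 + 274.1 = 2011.1 km = 2.0111×10⁶ m.
Escape speed v_esc = √(2μ/r) = √(2 × 4.904×10¹² / 2.011×10⁶) = √(4.877×10⁶) = 2208 m/s.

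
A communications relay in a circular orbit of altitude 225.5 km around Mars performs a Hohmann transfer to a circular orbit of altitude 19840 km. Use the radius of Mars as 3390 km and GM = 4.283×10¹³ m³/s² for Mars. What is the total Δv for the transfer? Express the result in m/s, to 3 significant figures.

r₁ = 3390 + 225.5 = 3615.5 km = 3.6155×10⁶ m.
r₂ = 3390 + 19840 = 23230 km = 2.3230×10⁷ m.
Transfer ellipse a_t = (r₁ + r₂)/2 = 1.342×10⁷ m.
At r₁: circular v_c1 = √(μ/r₁) = 3442 m/s; transfer-periapsis v_p = √[μ(2/r₁ − 1/a_t)] = 4528 m/s.
Δv₁ = v_p − v_c1 = 1086 m/s.
At r₂: circular v_c2 = √(μ/r₂) = 1358 m/s; transfer-apoapsis v_a = √[μ(2/r₂ − 1/a_t)] = 704.7 m/s.
Δv₂ = v_c2 − v_a = 653.1 m/s.
Total Δv = Δv₁ + Δv₂ = 1739 m/s.

Δv_total ≈ 1740 m/s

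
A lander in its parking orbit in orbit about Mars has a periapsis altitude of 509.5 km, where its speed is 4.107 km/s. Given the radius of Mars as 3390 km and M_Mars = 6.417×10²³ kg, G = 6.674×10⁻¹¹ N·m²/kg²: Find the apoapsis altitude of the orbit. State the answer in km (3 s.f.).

apoapsis altitude ≈ 9510 km

μ = GM = 6.674×10⁻¹¹ × 6.417×10²³ = 4.283×10¹³ m³/s².
r_p = 3390 + 509.5 = 3899.5 km = 3.900×10⁶ m.
Specific energy ε = v²/2 − μ/r = -2.549×10⁶ J/kg, so a = −μ/(2ε) = 8.401×10⁶ m.
The apsides satisfy r_p + r_a = 2a, so the apoapsis radius is 2a − r_p = 1.290×10⁷ m = 12902 km.
Apoapsis altitude = 12902 − 3390 = 9512.1 km.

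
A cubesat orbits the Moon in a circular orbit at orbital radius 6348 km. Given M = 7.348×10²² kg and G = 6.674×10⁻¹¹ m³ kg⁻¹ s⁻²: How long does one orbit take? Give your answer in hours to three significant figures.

μ = GM = 6.674×10⁻¹¹ × 7.348×10²² = 4.904×10¹² m³/s².
r = 6348 km = 6.348×10⁶ m.
Kepler's third law: T = 2π√(r³/μ) = 2π√((6.348×10⁶)³ / 4.904×10¹²).
r³/μ = 5.216×10⁷ s², so T = 2π × 7.222×10³ = 4.538×10⁴ s.
Converting: 4.538×10⁴ s ÷ 3600 = 12.61 hours.

T ≈ 12.6 hours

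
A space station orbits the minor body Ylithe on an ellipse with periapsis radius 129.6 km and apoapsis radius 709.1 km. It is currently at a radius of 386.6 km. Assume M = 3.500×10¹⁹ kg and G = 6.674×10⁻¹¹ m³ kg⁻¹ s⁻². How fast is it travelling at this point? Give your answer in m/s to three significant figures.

v ≈ 80.7 m/s

μ = GM = 6.674×10⁻¹¹ × 3.500×10¹⁹ = 2.336×10⁹ m³/s².
Semi-major axis a = (r_p + r_a)/2 = 419.35 km = 4.194×10⁵ m.
Vis-viva: v² = μ(2/r − 1/a) = 2.336×10⁹ × (5.173×10⁻⁶ − 2.385×10⁻⁶) = 6.514×10³ m²/s².
v = 80.71 m/s.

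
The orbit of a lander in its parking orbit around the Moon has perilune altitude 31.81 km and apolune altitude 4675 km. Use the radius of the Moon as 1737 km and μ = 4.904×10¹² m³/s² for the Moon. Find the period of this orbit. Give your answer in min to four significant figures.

T ≈ 391.2 min

r_p = 1737 + 31.81 = 1768.8 km = 1.7688×10⁶ m.
r_a = 1737 + 4675 = 6412.0 km = 6.4120×10⁶ m.
Semi-major axis a = (r_p + r_a)/2 = (1768.8 + 6412.0)/2 = 4090.4 km = 4.090×10⁶ m.
By Kepler's third law T = 2π√(a³/μ) = 2π × 3.736×10³ = 2.347×10⁴ s.
= 391.2 min.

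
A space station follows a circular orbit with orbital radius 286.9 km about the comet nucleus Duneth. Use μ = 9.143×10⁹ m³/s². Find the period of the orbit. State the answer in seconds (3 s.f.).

r = 286.9 km = 2.869×10⁵ m.
Kepler's third law: T = 2π√(r³/μ) = 2π√((2.869×10⁵)³ / 9.143×10⁹).
r³/μ = 2.583×10⁶ s², so T = 2π × 1.607×10³ = 1.010×10⁴ s.

T ≈ 10100 seconds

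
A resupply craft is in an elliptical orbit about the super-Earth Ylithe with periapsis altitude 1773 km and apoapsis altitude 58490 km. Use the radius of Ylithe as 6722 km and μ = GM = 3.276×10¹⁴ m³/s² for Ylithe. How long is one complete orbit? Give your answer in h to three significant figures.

T ≈ 21.6 h

r_p = 6722 + 1773 = 8495.0 km = 8.4950×10⁶ m.
r_a = 6722 + 58490 = 65212 km = 6.5212×10⁷ m.
Semi-major axis a = (r_p + r_a)/2 = (8495.0 + 65212)/2 = 36854 km = 3.685×10⁷ m.
By Kepler's third law T = 2π√(a³/μ) = 2π × 1.236×10⁴ = 7.767×10⁴ s.
= 21.57 h.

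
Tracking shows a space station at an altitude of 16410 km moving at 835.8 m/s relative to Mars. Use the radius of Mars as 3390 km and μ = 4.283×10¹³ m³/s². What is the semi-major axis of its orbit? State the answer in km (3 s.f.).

a ≈ 11800 km

r = 3390 + 16410 = 19800 km = 1.980×10⁷ m.
Vis-viva rearranged: 1/a = 2/r − v²/μ = 1.010×10⁻⁷ − 1.631×10⁻⁸ = 8.470×10⁻⁸ m⁻¹.
a = 1.181×10⁷ m = 11806 km.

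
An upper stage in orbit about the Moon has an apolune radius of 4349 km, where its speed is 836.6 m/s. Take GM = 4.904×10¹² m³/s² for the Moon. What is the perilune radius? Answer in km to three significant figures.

r_a = 4.349×10⁶ m.
Specific energy ε = v²/2 − μ/r = -7.777×10⁵ J/kg, so a = −μ/(2ε) = 3.153×10⁶ m.
The apsides satisfy r_p + r_a = 2a, so the perilune radius is 2a − r_a = 1.957×10⁶ m = 1957.1 km.

perilune radius ≈ 1960 km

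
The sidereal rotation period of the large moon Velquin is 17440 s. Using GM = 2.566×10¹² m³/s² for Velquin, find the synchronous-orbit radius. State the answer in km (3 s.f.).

A synchronous orbit has period T, so by Kepler's third law a = (μT²/4π²)^(1/3).
μT²/4π² = 2.566×10¹² × (1.744×10⁴)² / 39.48 = 1.977×10¹⁹ m³.
a = 2.704×10⁶ m = 2703.9 km.

r_sync ≈ 2700 km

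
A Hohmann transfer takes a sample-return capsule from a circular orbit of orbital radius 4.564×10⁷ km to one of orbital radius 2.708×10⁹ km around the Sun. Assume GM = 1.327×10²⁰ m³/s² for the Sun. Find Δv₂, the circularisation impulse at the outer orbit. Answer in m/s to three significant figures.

r₁ = 4.564×10⁷ km = 4.564×10¹⁰ m.
r₂ = 2.708×10⁹ km = 2.708×10¹² m.
Transfer ellipse a_t = (r₁ + r₂)/2 = 1.377×10¹² m.
At r₁: circular v_c1 = √(μ/r₁) = 53920 m/s; transfer-perihelion v_p = √[μ(2/r₁ − 1/a_t)] = 75620 m/s.
At r₂: circular v_c2 = √(μ/r₂) = 7000 m/s; transfer-aphelion v_a = √[μ(2/r₂ − 1/a_t)] = 1275 m/s.
Δv₂ = v_c2 − v_a = 5726 m/s.

Δv ≈ 5730 m/s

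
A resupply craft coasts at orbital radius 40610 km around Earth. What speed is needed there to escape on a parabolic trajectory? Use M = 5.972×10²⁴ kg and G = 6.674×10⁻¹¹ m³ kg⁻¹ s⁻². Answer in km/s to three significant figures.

v_esc ≈ 4.43 km/s

μ = GM = 6.674×10⁻¹¹ × 5.972×10²⁴ = 3.986×10¹⁴ m³/s².
r = 40610 km = 4.061×10⁷ m.
Escape speed v_esc = √(2μ/r) = √(2 × 3.986×10¹⁴ / 4.061×10⁷) = √(1.963×10⁷) = 4430 m/s.
= 4.430 km/s.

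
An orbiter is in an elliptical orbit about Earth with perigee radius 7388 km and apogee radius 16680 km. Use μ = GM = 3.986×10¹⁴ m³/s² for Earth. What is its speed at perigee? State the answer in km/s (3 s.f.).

v ≈ 8.65 km/s

Semi-major axis a = (r_p + r_a)/2 = 12034 km = 1.203×10⁷ m.
Vis-viva: v² = μ(2/r − 1/a) = 3.986×10¹⁴ × (2.707×10⁻⁷ − 8.310×10⁻⁸) = 7.478×10⁷ m²/s².
v = 8648 m/s = 8.648 km/s.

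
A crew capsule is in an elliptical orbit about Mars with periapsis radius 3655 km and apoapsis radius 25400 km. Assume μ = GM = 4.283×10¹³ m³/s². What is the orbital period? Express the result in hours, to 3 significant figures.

T ≈ 14.8 hours

Semi-major axis a = (r_p + r_a)/2 = (3655.0 + 25400)/2 = 14528 km = 1.453×10⁷ m.
By Kepler's third law T = 2π√(a³/μ) = 2π × 8.461×10³ = 5.316×10⁴ s.
= 14.77 hours.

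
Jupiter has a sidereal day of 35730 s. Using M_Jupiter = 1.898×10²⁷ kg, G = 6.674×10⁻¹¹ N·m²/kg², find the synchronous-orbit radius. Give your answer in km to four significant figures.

r_sync ≈ 1.600×10⁵ km

μ = GM = 6.674×10⁻¹¹ × 1.898×10²⁷ = 1.267×10¹⁷ m³/s².
A synchronous orbit has period T, so by Kepler's third law a = (μT²/4π²)^(1/3).
μT²/4π² = 1.267×10¹⁷ × (3.573×10⁴)² / 39.48 = 4.096×10²⁴ m³.
a = 1.600×10⁸ m = 1.6000×10⁵ km.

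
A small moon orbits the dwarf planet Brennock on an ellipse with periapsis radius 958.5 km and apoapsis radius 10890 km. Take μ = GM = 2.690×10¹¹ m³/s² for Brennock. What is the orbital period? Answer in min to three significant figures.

T ≈ 2910 min

Semi-major axis a = (r_p + r_a)/2 = (958.50 + 10890)/2 = 5924.2 km = 5.924×10⁶ m.
By Kepler's third law T = 2π√(a³/μ) = 2π × 2.780×10⁴ = 1.747×10⁵ s.
= 2911 min.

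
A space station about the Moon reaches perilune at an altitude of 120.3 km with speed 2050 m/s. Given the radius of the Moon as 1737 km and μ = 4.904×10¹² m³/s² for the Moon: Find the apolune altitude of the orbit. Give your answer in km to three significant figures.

apolune altitude ≈ 5500 km

r_p = 1737 + 120.3 = 1857.3 km = 1.857×10⁶ m.
Specific energy ε = v²/2 − μ/r = -5.391×10⁵ J/kg, so a = −μ/(2ε) = 4.548×10⁶ m.
The apsides satisfy r_p + r_a = 2a, so the apolune radius is 2a − r_p = 7.239×10⁶ m = 7238.6 km.
Apolune altitude = 7238.6 − 1737 = 5501.6 km.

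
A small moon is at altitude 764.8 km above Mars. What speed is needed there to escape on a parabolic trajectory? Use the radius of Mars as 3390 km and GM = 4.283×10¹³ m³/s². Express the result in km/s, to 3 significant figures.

r = 3390 + 764.8 = 4154.8 km = 4.1548×10⁶ m.
Escape speed v_esc = √(2μ/r) = √(2 × 4.283×10¹³ / 4.155×10⁶) = √(2.062×10⁷) = 4541 m/s.
= 4.541 km/s.

v_esc ≈ 4.54 km/s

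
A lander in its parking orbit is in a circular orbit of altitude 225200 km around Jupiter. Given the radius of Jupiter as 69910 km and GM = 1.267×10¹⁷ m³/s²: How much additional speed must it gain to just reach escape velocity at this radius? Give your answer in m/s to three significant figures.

r = 69910 + 225200 = 295110 km = 2.9511×10⁸ m.
Circular speed v_c = √(μ/r) = 20720 m/s.
Escape speed v_esc = √(2μ/r) = √2 × v_c = 29300 m/s.
Δv = v_esc − v_c = 8583 m/s.

Δv ≈ 8580 m/s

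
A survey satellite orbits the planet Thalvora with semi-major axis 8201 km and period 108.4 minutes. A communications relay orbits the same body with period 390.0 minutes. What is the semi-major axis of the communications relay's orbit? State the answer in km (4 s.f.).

Kepler's third law: a³ ∝ T², so a₂ = a₁ (T₂/T₁)^(2/3).
T₂/T₁ = 3.598, (T₂/T₁)^(2/3) = 2.348.
a₂ = 8201 × 2.348 = 19260 km.

a₂ ≈ 19260 km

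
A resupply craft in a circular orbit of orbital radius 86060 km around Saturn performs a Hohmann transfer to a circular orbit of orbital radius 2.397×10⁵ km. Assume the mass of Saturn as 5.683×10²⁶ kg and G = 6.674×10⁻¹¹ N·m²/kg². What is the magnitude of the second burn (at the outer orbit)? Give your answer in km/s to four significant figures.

μ = GM = 6.674×10⁻¹¹ × 5.683×10²⁶ = 3.793×10¹⁶ m³/s².
r₁ = 86060 km = 8.606×10⁷ m.
r₂ = 2.397×10⁵ km = 2.397×10⁸ m.
Transfer ellipse a_t = (r₁ + r₂)/2 = 1.629×10⁸ m.
At r₁: circular v_c1 = √(μ/r₁) = 20990 m/s; transfer-perikrone v_p = √[μ(2/r₁ − 1/a_t)] = 25470 m/s.
At r₂: circular v_c2 = √(μ/r₂) = 12580 m/s; transfer-apokrone v_a = √[μ(2/r₂ − 1/a_t)] = 9144 m/s.
Δv₂ = v_c2 − v_a = 3436 m/s.
= 3.436 km/s.

Δv ≈ 3.436 km/s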